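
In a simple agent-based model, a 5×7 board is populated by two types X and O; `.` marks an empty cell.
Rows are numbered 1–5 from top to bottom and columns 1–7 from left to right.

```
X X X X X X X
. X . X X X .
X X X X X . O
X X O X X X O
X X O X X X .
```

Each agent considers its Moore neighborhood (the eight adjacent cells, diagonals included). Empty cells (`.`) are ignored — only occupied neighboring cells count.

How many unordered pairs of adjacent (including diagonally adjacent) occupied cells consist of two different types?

Scan each occupied cell's neighbors to the right and below (and the two forward diagonals) so each pair is counted once.
Row 1: X(1,1)–X(1,2)= X(1,1)–X(2,2)= X(1,2)–X(1,3)= X(1,2)–X(2,2)= X(1,3)–X(1,4)= X(1,3)–X(2,4)= X(1,3)–X(2,2)= X(1,4)–X(1,5)= X(1,4)–X(2,4)= X(1,4)–X(2,5)= X(1,5)–X(1,6)= X(1,5)–X(2,5)= X(1,5)–X(2,6)= X(1,5)–X(2,4)= X(1,6)–X(1,7)= X(1,6)–X(2,6)= X(1,6)–X(2,5)= X(1,7)–X(2,6)=  → 0/18 unlike.
Row 2: X(2,2)–X(3,2)= X(2,2)–X(3,3)= X(2,2)–X(3,1)= X(2,4)–X(2,5)= X(2,4)–X(3,4)= X(2,4)–X(3,5)= X(2,4)–X(3,3)= X(2,5)–X(2,6)= X(2,5)–X(3,5)= X(2,5)–X(3,4)= X(2,6)–O(3,7)≠ X(2,6)–X(3,5)=  → 1/12 unlike.
Row 3: X(3,1)–X(3,2)= X(3,1)–X(4,1)= X(3,1)–X(4,2)= X(3,2)–X(3,3)= X(3,2)–X(4,2)= X(3,2)–O(4,3)≠ X(3,2)–X(4,1)= X(3,3)–X(3,4)= X(3,3)–O(4,3)≠ X(3,3)–X(4,4)= X(3,3)–X(4,2)= X(3,4)–X(3,5)= X(3,4)–X(4,4)= X(3,4)–X(4,5)= X(3,4)–O(4,3)≠ X(3,5)–X(4,5)= X(3,5)–X(4,6)= X(3,5)–X(4,4)= O(3,7)–O(4,7)= O(3,7)–X(4,6)≠  → 4/20 unlike.
Row 4: X(4,1)–X(4,2)= X(4,1)–X(5,1)= X(4,1)–X(5,2)= X(4,2)–O(4,3)≠ X(4,2)–X(5,2)= X(4,2)–O(5,3)≠ X(4,2)–X(5,1)= O(4,3)–X(4,4)≠ O(4,3)–O(5,3)= O(4,3)–X(5,4)≠ O(4,3)–X(5,2)≠ X(4,4)–X(4,5)= X(4,4)–X(5,4)= X(4,4)–X(5,5)= X(4,4)–O(5,3)≠ X(4,5)–X(4,6)= X(4,5)–X(5,5)= X(4,5)–X(5,6)= X(4,5)–X(5,4)= X(4,6)–O(4,7)≠ X(4,6)–X(5,6)= X(4,6)–X(5,5)= O(4,7)–X(5,6)≠  → 8/23 unlike.
Row 5: X(5,1)–X(5,2)= X(5,2)–O(5,3)≠ O(5,3)–X(5,4)≠ X(5,4)–X(5,5)= X(5,5)–X(5,6)=  → 2/5 unlike.
Total adjacent occupied pairs: 78; unlike-type pairs: 15.

15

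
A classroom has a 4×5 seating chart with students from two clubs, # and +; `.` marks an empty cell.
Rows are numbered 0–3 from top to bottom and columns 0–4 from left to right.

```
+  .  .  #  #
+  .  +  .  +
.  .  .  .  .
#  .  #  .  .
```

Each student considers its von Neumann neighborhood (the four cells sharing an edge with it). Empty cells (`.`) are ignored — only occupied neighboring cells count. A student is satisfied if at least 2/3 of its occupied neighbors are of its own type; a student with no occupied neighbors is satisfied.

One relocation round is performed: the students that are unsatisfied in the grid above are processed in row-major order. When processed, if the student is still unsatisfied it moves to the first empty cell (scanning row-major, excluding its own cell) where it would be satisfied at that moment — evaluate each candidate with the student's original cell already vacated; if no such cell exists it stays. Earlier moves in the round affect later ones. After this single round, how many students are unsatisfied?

0

Initially unsatisfied (in order): (0,4), (1,4).
  (0,4) → (2,1).
  (1,4): now satisfied by earlier moves; stays.
Resulting grid:
+ . . # .
+ . + . +
. # . . .
# . # . .
All satisfied now.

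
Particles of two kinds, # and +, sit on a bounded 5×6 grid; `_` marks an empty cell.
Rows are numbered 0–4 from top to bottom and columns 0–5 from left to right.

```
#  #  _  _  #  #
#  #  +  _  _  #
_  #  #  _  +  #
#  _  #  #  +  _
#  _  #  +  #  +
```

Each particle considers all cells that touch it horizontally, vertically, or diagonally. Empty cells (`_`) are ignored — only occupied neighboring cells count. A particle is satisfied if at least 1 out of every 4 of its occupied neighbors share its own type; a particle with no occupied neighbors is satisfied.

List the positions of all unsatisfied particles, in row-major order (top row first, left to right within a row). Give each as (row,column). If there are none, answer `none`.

(0,0)# 3/3 satisfied
(0,1)# 3/4 satisfied
(0,4)# 2/2 satisfied
(0,5)# 2/2 satisfied
(1,0)# 4/4 satisfied
(1,1)# 5/6 satisfied
(1,2)+ 0/4 not
(1,5)# 3/4 satisfied
(2,1)# 5/6 satisfied
(2,2)# 4/5 satisfied
(2,4)+ 1/4 satisfied
(2,5)# 1/3 satisfied
(3,0)# 2/2 satisfied
(3,2)# 4/5 satisfied
(3,3)# 4/7 satisfied
(3,4)+ 3/6 satisfied
(4,0)# 1/1 satisfied
(4,2)# 2/3 satisfied
(4,3)+ 1/5 not
(4,4)# 1/4 satisfied
(4,5)+ 1/2 satisfied

(1,2), (4,3)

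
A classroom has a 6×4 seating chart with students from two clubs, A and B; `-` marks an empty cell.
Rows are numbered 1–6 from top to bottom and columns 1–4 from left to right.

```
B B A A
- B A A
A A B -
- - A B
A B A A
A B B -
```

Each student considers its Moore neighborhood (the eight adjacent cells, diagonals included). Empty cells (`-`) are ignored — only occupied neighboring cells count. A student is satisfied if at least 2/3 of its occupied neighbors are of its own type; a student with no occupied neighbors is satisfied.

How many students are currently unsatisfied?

Row 1: (1,1)B 2/2 satisfied · (1,2)B 2/4 not · (1,3)A 3/5 not · (1,4)A 3/3 satisfied
Row 2: (2,2)B 3/7 not · (2,3)A 4/7 not · (2,4)A 3/4 satisfied
Row 3: (3,1)A 1/2 not · (3,2)A 3/5 not · (3,3)B 2/6 not
Row 4: (4,3)A 3/6 not · (4,4)B 1/4 not
Row 5: (5,1)A 1/3 not · (5,2)B 2/6 not · (5,3)A 2/6 not · (5,4)A 2/4 not
Row 6: (6,1)A 1/3 not · (6,2)B 2/5 not · (6,3)B 2/4 not
Unsatisfied: (1,2), (1,3), (2,2), (2,3), (3,1), (3,2), (3,3), (4,3), (4,4), (5,1), (5,2), (5,3), (5,4), (6,1), (6,2), (6,3) — 16 in total.

16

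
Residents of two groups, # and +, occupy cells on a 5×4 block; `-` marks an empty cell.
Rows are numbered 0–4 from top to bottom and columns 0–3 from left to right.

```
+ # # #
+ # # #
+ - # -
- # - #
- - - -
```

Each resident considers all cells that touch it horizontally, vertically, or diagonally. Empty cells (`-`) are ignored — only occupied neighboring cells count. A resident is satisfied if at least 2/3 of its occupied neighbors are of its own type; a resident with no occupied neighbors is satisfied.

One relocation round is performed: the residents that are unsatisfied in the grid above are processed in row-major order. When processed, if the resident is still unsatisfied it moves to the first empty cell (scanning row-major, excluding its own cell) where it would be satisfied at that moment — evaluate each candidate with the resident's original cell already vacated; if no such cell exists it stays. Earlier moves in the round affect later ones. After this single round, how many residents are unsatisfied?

2

Initially unsatisfied (in order): (0,0), (0,1), (1,0), (1,1), (2,0), (3,1).
  (0,0): no empty cell satisfies it; stays.
  (0,1) → (2,1).
  (1,0): no empty cell satisfies it; stays.
  (1,1) → (2,3).
  (2,0): no empty cell satisfies it; stays.
  (3,1): now satisfied by earlier moves; stays.
Resulting grid:
+ - # #
+ - # #
+ # # #
- # - #
- - - -
Unsatisfied now: (2,0), (2,1).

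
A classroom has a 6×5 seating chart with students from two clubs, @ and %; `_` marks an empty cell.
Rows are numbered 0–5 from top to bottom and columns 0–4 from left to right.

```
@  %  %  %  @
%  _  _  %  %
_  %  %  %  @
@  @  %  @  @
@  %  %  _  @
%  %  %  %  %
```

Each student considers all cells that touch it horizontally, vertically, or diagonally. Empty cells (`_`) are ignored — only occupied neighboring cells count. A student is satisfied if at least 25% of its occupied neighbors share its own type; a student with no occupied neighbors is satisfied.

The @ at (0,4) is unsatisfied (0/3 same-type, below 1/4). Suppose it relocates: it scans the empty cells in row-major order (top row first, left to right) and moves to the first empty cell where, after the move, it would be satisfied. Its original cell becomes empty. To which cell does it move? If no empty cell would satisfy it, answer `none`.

Vacating (0,4). Empty cells in order:
  (1,1): 1/6 same-type → still unsatisfied.
  (1,2): 0/7 same-type → still unsatisfied.
  (2,0): 2/4 same-type → satisfied — stop here.

(2,0)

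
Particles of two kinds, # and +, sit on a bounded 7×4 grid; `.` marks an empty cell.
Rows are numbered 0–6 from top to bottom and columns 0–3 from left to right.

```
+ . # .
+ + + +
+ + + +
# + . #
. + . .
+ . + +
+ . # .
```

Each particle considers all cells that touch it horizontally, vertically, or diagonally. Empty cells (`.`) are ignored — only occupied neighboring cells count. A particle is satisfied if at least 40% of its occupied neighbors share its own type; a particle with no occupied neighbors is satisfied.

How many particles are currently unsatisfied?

(0,0)+ 2/2 ✓
(0,2)# 0/3 ✗
(1,0)+ 4/4 ✓
(1,1)+ 6/7 ✓
(1,2)+ 5/6 ✓
(1,3)+ 3/4 ✓
(2,0)+ 4/5 ✓
(2,1)+ 6/7 ✓
(2,2)+ 6/7 ✓
(2,3)+ 3/4 ✓
(3,0)# 0/4 ✗
(3,1)+ 4/5 ✓
(3,3)# 0/2 ✗
(4,1)+ 3/4 ✓
(5,0)+ 2/2 ✓
(5,2)+ 2/3 ✓
(5,3)+ 1/2 ✓
(6,0)+ 1/1 ✓
(6,2)# 0/2 ✗
Unsatisfied: (0,2), (3,0), (3,3), (6,2) — 4 in total.

4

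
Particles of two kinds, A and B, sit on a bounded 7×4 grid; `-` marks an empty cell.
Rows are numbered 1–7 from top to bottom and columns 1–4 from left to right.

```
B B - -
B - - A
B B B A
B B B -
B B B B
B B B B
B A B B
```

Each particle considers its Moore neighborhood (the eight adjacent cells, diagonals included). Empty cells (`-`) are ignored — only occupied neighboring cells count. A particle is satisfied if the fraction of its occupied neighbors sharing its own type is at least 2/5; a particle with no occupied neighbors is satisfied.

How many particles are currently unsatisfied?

Row 1: (1,1)B 2/2 ok · (1,2)B 2/2 ok
Row 2: (2,1)B 4/4 ok · (2,4)A 1/2 ok
Row 3: (3,1)B 4/4 ok · (3,2)B 6/6 ok · (3,3)B 3/5 ok · (3,4)A 1/3 unhappy
Row 4: (4,1)B 5/5 ok · (4,2)B 8/8 ok · (4,3)B 6/7 ok
Row 5: (5,1)B 5/5 ok · (5,2)B 8/8 ok · (5,3)B 7/7 ok · (5,4)B 4/4 ok
Row 6: (6,1)B 4/5 ok · (6,2)B 7/8 ok · (6,3)B 7/8 ok · (6,4)B 5/5 ok
Row 7: (7,1)B 2/3 ok · (7,2)A 0/5 unhappy · (7,3)B 4/5 ok · (7,4)B 3/3 ok
Unsatisfied: (3,4), (7,2) — 2 in total.

2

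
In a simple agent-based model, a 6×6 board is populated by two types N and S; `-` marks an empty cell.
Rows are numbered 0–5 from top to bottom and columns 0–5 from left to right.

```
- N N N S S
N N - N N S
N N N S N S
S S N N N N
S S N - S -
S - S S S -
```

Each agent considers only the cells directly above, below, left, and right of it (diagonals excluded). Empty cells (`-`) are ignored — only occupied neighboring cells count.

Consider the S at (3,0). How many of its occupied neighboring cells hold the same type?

Occupied neighbors of (3,0): (2,0)=N, (4,0)=S, (3,1)=S.
Same type (S): 2 of 3.

2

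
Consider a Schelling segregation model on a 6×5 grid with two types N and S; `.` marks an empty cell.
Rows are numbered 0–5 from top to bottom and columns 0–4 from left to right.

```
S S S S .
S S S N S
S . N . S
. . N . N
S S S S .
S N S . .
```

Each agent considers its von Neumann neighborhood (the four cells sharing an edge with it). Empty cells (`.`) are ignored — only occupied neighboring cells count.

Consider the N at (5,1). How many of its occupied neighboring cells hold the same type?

Occupied neighbors of (5,1): (4,1)=S, (5,0)=S, (5,2)=S.
Same type (N): 0 of 3.

0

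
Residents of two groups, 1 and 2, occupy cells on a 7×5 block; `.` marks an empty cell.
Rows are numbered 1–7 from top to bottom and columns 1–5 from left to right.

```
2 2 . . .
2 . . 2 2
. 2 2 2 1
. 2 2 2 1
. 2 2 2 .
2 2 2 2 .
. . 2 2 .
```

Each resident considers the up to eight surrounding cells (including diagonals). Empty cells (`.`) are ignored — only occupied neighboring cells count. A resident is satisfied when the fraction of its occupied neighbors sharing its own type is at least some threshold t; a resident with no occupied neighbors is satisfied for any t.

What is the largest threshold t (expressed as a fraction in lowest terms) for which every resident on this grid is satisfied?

(1,1)2 2/2
(1,2)2 2/2
(2,1)2 3/3
(2,4)2 3/4
(2,5)2 2/3
(3,2)2 4/4
(3,3)2 6/6
(3,4)2 5/7
(3,5)1 1/5
(4,2)2 5/5
(4,3)2 8/8
(4,4)2 5/7
(4,5)1 1/4
(5,2)2 6/6
(5,3)2 8/8
(5,4)2 5/6
(6,1)2 2/2
(6,2)2 5/5
(6,3)2 7/7
(6,4)2 5/5
(7,3)2 4/4
(7,4)2 3/3
The smallest same-type fraction is 1/5 at (3,5), which reduces to 1/5. Any threshold above that leaves this resident unsatisfied.

1/5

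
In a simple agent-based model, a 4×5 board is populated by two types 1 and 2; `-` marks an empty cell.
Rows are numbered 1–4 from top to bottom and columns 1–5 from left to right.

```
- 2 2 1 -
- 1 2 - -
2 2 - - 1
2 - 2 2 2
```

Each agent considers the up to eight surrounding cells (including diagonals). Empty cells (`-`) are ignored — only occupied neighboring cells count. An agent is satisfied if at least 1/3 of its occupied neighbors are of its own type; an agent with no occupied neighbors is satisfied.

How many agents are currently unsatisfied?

(1,2)2 2/3 ok
(1,3)2 2/4 ok
(1,4)1 0/2 unhappy
(2,2)1 0/5 unhappy
(2,3)2 3/5 ok
(3,1)2 2/3 ok
(3,2)2 4/5 ok
(3,5)1 0/2 unhappy
(4,1)2 2/2 ok
(4,3)2 2/2 ok
(4,4)2 2/3 ok
(4,5)2 1/2 ok
Unsatisfied: (1,4), (2,2), (3,5) — 3 in total.

3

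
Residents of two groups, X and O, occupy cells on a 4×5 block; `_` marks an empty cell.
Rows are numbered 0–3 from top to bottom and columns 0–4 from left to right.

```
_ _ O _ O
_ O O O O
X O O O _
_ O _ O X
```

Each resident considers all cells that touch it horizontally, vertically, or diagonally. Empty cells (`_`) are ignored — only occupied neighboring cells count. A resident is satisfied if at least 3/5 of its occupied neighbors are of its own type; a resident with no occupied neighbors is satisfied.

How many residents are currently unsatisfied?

2

Row 0: (0,2)O 3/3 ok · (0,4)O 2/2 ok
Row 1: (1,1)O 4/5 ok · (1,2)O 6/6 ok · (1,3)O 6/6 ok · (1,4)O 3/3 ok
Row 2: (2,0)X 0/3 unhappy · (2,1)O 4/5 ok · (2,2)O 7/7 ok · (2,3)O 5/6 ok
Row 3: (3,1)O 2/3 ok · (3,3)O 2/3 ok · (3,4)X 0/2 unhappy
Unsatisfied: (2,0), (3,4) — 2 in total.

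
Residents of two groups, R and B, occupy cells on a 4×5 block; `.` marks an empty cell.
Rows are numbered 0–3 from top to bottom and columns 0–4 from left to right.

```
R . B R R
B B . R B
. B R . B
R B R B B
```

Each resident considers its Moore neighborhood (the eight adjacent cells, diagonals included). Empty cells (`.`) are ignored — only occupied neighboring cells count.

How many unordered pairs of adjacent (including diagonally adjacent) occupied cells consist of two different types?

17

Scan each occupied cell's neighbors to the right and below (and the two forward diagonals) so each pair is counted once.
Row 0: R(0,0)–B(1,0)≠ R(0,0)–B(1,1)≠ B(0,2)–R(0,3)≠ B(0,2)–R(1,3)≠ B(0,2)–B(1,1)= R(0,3)–R(0,4)= R(0,3)–R(1,3)= R(0,3)–B(1,4)≠ R(0,4)–B(1,4)≠ R(0,4)–R(1,3)=  → 6/10 unlike.
Row 1: B(1,0)–B(1,1)= B(1,0)–B(2,1)= B(1,1)–B(2,1)= B(1,1)–R(2,2)≠ R(1,3)–B(1,4)≠ R(1,3)–B(2,4)≠ R(1,3)–R(2,2)= B(1,4)–B(2,4)=  → 3/8 unlike.
Row 2: B(2,1)–R(2,2)≠ B(2,1)–B(3,1)= B(2,1)–R(3,2)≠ B(2,1)–R(3,0)≠ R(2,2)–R(3,2)= R(2,2)–B(3,3)≠ R(2,2)–B(3,1)≠ B(2,4)–B(3,4)= B(2,4)–B(3,3)=  → 5/9 unlike.
Row 3: R(3,0)–B(3,1)≠ B(3,1)–R(3,2)≠ R(3,2)–B(3,3)≠ B(3,3)–B(3,4)=  → 3/4 unlike.
Total adjacent occupied pairs: 31; unlike-type pairs: 17.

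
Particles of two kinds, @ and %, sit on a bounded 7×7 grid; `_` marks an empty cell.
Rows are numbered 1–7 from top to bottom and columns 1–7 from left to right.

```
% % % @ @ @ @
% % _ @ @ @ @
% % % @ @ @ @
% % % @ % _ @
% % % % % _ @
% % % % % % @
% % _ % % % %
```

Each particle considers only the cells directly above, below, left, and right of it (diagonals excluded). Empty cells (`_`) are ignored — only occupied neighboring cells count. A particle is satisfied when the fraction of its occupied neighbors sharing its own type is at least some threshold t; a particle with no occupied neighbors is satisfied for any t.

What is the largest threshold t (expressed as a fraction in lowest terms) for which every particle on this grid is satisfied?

Row 1: (1,1)% 2/2 · (1,2)% 3/3 · (1,3)% 1/2 · (1,4)@ 2/3 · (1,5)@ 3/3 · (1,6)@ 3/3 · (1,7)@ 2/2
Row 2: (2,1)% 3/3 · (2,2)% 3/3 · (2,4)@ 3/3 · (2,5)@ 4/4 · (2,6)@ 4/4 · (2,7)@ 3/3
Row 3: (3,1)% 3/3 · (3,2)% 4/4 · (3,3)% 2/3 · (3,4)@ 3/4 · (3,5)@ 3/4 · (3,6)@ 3/3 · (3,7)@ 3/3
Row 4: (4,1)% 3/3 · (4,2)% 4/4 · (4,3)% 3/4 · (4,4)@ 1/4 · (4,5)% 1/3 · (4,7)@ 2/2
Row 5: (5,1)% 3/3 · (5,2)% 4/4 · (5,3)% 4/4 · (5,4)% 3/4 · (5,5)% 3/3 · (5,7)@ 2/2
Row 6: (6,1)% 3/3 · (6,2)% 4/4 · (6,3)% 3/3 · (6,4)% 4/4 · (6,5)% 4/4 · (6,6)% 2/3 · (6,7)@ 1/3
Row 7: (7,1)% 2/2 · (7,2)% 2/2 · (7,4)% 2/2 · (7,5)% 3/3 · (7,6)% 3/3 · (7,7)% 1/2
The smallest same-type fraction is 1/4 at (4,4), which reduces to 1/4. Any threshold above that leaves this particle unsatisfied.

1/4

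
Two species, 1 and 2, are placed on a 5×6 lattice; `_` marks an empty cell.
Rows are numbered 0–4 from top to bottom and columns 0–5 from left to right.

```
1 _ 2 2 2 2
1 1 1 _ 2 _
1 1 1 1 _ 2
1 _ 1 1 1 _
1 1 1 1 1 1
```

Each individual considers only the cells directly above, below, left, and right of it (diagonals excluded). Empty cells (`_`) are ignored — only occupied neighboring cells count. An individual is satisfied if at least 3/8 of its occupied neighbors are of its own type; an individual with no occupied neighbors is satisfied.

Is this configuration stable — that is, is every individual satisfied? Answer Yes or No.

Yes

Row 0: (0,0)1 1/1 satisfied · (0,2)2 1/2 satisfied · (0,3)2 2/2 satisfied · (0,4)2 3/3 satisfied · (0,5)2 1/1 satisfied
Row 1: (1,0)1 3/3 satisfied · (1,1)1 3/3 satisfied · (1,2)1 2/3 satisfied · (1,4)2 1/1 satisfied
Row 2: (2,0)1 3/3 satisfied · (2,1)1 3/3 satisfied · (2,2)1 4/4 satisfied · (2,3)1 2/2 satisfied · (2,5)2 0/0 satisfied
Row 3: (3,0)1 2/2 satisfied · (3,2)1 3/3 satisfied · (3,3)1 4/4 satisfied · (3,4)1 2/2 satisfied
Row 4: (4,0)1 2/2 satisfied · (4,1)1 2/2 satisfied · (4,2)1 3/3 satisfied · (4,3)1 3/3 satisfied · (4,4)1 3/3 satisfied · (4,5)1 1/1 satisfied
All meet the threshold, so the configuration is stable.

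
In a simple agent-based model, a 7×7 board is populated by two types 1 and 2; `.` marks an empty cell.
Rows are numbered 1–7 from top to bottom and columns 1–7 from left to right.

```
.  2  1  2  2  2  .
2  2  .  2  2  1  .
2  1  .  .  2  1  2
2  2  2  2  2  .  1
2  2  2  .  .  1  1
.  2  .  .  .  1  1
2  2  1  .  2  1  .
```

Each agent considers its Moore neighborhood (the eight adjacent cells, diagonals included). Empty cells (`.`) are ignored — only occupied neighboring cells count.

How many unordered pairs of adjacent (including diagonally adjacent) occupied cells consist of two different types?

Scan each occupied cell's neighbors to the right and below (and the two forward diagonals) so each pair is counted once.
Row 1: 2(1,2)–1(1,3)≠ 2(1,2)–2(2,2)= 2(1,2)–2(2,1)= 1(1,3)–2(1,4)≠ 1(1,3)–2(2,4)≠ 1(1,3)–2(2,2)≠ 2(1,4)–2(1,5)= 2(1,4)–2(2,4)= 2(1,4)–2(2,5)= 2(1,5)–2(1,6)= 2(1,5)–2(2,5)= 2(1,5)–1(2,6)≠ 2(1,5)–2(2,4)= 2(1,6)–1(2,6)≠ 2(1,6)–2(2,5)=  → 6/15 unlike.
Row 2: 2(2,1)–2(2,2)= 2(2,1)–2(3,1)= 2(2,1)–1(3,2)≠ 2(2,2)–1(3,2)≠ 2(2,2)–2(3,1)= 2(2,4)–2(2,5)= 2(2,4)–2(3,5)= 2(2,5)–1(2,6)≠ 2(2,5)–2(3,5)= 2(2,5)–1(3,6)≠ 1(2,6)–1(3,6)= 1(2,6)–2(3,7)≠ 1(2,6)–2(3,5)≠  → 6/13 unlike.
Row 3: 2(3,1)–1(3,2)≠ 2(3,1)–2(4,1)= 2(3,1)–2(4,2)= 1(3,2)–2(4,2)≠ 1(3,2)–2(4,3)≠ 1(3,2)–2(4,1)≠ 2(3,5)–1(3,6)≠ 2(3,5)–2(4,5)= 2(3,5)–2(4,4)= 1(3,6)–2(3,7)≠ 1(3,6)–1(4,7)= 1(3,6)–2(4,5)≠ 2(3,7)–1(4,7)≠  → 8/13 unlike.
Row 4: 2(4,1)–2(4,2)= 2(4,1)–2(5,1)= 2(4,1)–2(5,2)= 2(4,2)–2(4,3)= 2(4,2)–2(5,2)= 2(4,2)–2(5,3)= 2(4,2)–2(5,1)= 2(4,3)–2(4,4)= 2(4,3)–2(5,3)= 2(4,3)–2(5,2)= 2(4,4)–2(4,5)= 2(4,4)–2(5,3)= 2(4,5)–1(5,6)≠ 1(4,7)–1(5,7)= 1(4,7)–1(5,6)=  → 1/15 unlike.
Row 5: 2(5,1)–2(5,2)= 2(5,1)–2(6,2)= 2(5,2)–2(5,3)= 2(5,2)–2(6,2)= 2(5,3)–2(6,2)= 1(5,6)–1(5,7)= 1(5,6)–1(6,6)= 1(5,6)–1(6,7)= 1(5,7)–1(6,7)= 1(5,7)–1(6,6)=  → 0/10 unlike.
Row 6: 2(6,2)–2(7,2)= 2(6,2)–1(7,3)≠ 2(6,2)–2(7,1)= 1(6,6)–1(6,7)= 1(6,6)–1(7,6)= 1(6,6)–2(7,5)≠ 1(6,7)–1(7,6)=  → 2/7 unlike.
Row 7: 2(7,1)–2(7,2)= 2(7,2)–1(7,3)≠ 2(7,5)–1(7,6)≠  → 2/3 unlike.
Total adjacent occupied pairs: 76; unlike-type pairs: 25.

25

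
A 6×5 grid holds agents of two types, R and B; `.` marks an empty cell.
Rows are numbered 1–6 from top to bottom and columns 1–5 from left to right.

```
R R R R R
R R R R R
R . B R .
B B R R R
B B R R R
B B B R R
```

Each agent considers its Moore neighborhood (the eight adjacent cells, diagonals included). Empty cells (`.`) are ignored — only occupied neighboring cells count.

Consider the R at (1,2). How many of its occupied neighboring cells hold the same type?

5

Occupied neighbors of (1,2): (1,1)=R, (1,3)=R, (2,1)=R, (2,2)=R, (2,3)=R.
Same type (R): 5 of 5.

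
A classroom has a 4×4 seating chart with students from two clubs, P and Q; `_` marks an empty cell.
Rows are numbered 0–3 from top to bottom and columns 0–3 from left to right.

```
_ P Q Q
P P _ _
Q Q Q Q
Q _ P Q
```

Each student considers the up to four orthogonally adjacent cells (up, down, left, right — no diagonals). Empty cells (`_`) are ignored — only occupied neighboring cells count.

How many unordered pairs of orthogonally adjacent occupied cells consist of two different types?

5

Scan each occupied cell's neighbors to the right and below so each pair is counted once.
Row 0: P(0,1)–Q(0,2)≠ P(0,1)–P(1,1)= Q(0,2)–Q(0,3)=  → 1/3 unlike.
Row 1: P(1,0)–P(1,1)= P(1,0)–Q(2,0)≠ P(1,1)–Q(2,1)≠  → 2/3 unlike.
Row 2: Q(2,0)–Q(2,1)= Q(2,0)–Q(3,0)= Q(2,1)–Q(2,2)= Q(2,2)–Q(2,3)= Q(2,2)–P(3,2)≠ Q(2,3)–Q(3,3)=  → 1/6 unlike.
Row 3: P(3,2)–Q(3,3)≠  → 1/1 unlike.
Total adjacent occupied pairs: 13; unlike-type pairs: 5.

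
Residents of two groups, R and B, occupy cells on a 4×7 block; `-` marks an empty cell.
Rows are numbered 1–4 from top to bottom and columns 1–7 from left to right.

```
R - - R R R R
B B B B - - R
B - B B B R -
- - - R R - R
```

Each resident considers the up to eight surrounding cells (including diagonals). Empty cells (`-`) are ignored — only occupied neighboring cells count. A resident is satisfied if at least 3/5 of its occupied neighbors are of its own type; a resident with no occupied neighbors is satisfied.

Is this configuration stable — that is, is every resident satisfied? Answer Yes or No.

(1,1)R 0/2 ✗
(1,4)R 1/3 ✗
(1,5)R 2/3 ✓
(1,6)R 3/3 ✓
(1,7)R 2/2 ✓
(2,1)B 2/3 ✓
(2,2)B 4/5 ✓
(2,3)B 4/5 ✓
(2,4)B 4/6 ✓
(2,7)R 3/3 ✓
(3,1)B 2/2 ✓
(3,3)B 4/5 ✓
(3,4)B 4/6 ✓
(3,5)B 2/5 ✗
(3,6)R 3/4 ✓
(4,4)R 1/4 ✗
(4,5)R 2/4 ✗
(4,7)R 1/1 ✓
For instance (1,1) has only 0/2 same-type neighbors, below 3/5.

No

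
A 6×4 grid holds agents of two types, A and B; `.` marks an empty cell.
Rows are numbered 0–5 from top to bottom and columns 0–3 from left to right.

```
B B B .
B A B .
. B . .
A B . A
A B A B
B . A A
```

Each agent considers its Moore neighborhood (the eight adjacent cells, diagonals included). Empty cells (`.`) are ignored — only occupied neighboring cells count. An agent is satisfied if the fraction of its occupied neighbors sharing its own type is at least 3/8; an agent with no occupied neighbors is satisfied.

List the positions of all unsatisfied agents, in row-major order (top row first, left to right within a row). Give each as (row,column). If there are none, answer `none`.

(1,1), (3,0), (4,0), (4,1), (4,3)

Row 0: (0,0)B 2/3 satisfied · (0,1)B 4/5 satisfied · (0,2)B 2/3 satisfied
Row 1: (1,0)B 3/4 satisfied · (1,1)A 0/6 not · (1,2)B 3/4 satisfied
Row 2: (2,1)B 3/5 satisfied
Row 3: (3,0)A 1/4 not · (3,1)B 2/5 satisfied · (3,3)A 1/2 satisfied
Row 4: (4,0)A 1/4 not · (4,1)B 2/6 not · (4,2)A 3/6 satisfied · (4,3)B 0/4 not
Row 5: (5,0)B 1/2 satisfied · (5,2)A 2/4 satisfied · (5,3)A 2/3 satisfied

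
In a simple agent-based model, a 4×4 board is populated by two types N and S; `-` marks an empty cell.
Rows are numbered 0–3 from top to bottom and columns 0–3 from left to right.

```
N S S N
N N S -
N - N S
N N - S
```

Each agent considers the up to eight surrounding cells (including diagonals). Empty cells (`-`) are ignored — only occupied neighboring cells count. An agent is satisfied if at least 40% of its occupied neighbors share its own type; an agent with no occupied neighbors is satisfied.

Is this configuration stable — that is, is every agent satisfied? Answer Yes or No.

Row 0: (0,0)N 2/3 ok · (0,1)S 2/5 ok · (0,2)S 2/4 ok · (0,3)N 0/2 unhappy
Row 1: (1,0)N 3/4 ok · (1,1)N 4/7 ok · (1,2)S 3/6 ok
Row 2: (2,0)N 4/4 ok · (2,2)N 2/5 ok · (2,3)S 2/3 ok
Row 3: (3,0)N 2/2 ok · (3,1)N 3/3 ok · (3,3)S 1/2 ok
For instance (0,3) has only 0/2 same-type neighbors, below 2/5.

No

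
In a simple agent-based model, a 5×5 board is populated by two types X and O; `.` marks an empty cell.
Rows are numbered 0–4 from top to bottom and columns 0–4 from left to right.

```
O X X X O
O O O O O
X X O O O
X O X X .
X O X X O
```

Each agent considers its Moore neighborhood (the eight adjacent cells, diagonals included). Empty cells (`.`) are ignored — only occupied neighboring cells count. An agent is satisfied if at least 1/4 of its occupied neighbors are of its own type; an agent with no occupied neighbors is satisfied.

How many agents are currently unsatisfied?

Row 0: (0,0)O 2/3 ✓ · (0,1)X 1/5 ✗ · (0,2)X 2/5 ✓ · (0,3)X 1/5 ✗ · (0,4)O 2/3 ✓
Row 1: (1,0)O 2/5 ✓ · (1,1)O 4/8 ✓ · (1,2)O 4/8 ✓ · (1,3)O 6/8 ✓ · (1,4)O 4/5 ✓
Row 2: (2,0)X 2/5 ✓ · (2,1)X 3/8 ✓ · (2,2)O 5/8 ✓ · (2,3)O 5/7 ✓ · (2,4)O 3/4 ✓
Row 3: (3,0)X 3/5 ✓ · (3,1)O 2/8 ✓ · (3,2)X 4/8 ✓ · (3,3)X 3/7 ✓
Row 4: (4,0)X 1/3 ✓ · (4,1)O 1/5 ✗ · (4,2)X 3/5 ✓ · (4,3)X 3/4 ✓ · (4,4)O 0/2 ✗
Unsatisfied: (0,1), (0,3), (4,1), (4,4) — 4 in total.

4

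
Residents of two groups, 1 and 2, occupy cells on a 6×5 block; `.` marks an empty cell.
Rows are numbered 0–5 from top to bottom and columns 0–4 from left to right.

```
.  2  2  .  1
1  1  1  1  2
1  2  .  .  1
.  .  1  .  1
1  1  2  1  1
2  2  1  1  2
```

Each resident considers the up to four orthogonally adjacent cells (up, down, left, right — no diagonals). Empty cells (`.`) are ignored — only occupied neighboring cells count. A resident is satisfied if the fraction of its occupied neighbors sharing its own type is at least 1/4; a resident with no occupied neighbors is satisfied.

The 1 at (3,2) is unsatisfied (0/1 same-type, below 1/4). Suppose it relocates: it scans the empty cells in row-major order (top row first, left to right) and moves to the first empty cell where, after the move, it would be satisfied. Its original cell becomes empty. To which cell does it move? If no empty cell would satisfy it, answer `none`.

(0,0)

Vacating (3,2). Empty cells in order:
  (0,0): 1/2 same-type → satisfied — stop here.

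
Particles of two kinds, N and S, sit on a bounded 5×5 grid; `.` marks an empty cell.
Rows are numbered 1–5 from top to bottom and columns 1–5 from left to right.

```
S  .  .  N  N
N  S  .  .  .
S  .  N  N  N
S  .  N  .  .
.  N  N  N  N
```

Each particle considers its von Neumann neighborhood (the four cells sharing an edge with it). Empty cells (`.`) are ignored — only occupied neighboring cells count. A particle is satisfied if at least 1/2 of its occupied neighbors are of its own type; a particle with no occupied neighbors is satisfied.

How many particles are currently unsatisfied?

(1,1)S 0/1 unhappy
(1,4)N 1/1 ok
(1,5)N 1/1 ok
(2,1)N 0/3 unhappy
(2,2)S 0/1 unhappy
(3,1)S 1/2 ok
(3,3)N 2/2 ok
(3,4)N 2/2 ok
(3,5)N 1/1 ok
(4,1)S 1/1 ok
(4,3)N 2/2 ok
(5,2)N 1/1 ok
(5,3)N 3/3 ok
(5,4)N 2/2 ok
(5,5)N 1/1 ok
Unsatisfied: (1,1), (2,1), (2,2) — 3 in total.

3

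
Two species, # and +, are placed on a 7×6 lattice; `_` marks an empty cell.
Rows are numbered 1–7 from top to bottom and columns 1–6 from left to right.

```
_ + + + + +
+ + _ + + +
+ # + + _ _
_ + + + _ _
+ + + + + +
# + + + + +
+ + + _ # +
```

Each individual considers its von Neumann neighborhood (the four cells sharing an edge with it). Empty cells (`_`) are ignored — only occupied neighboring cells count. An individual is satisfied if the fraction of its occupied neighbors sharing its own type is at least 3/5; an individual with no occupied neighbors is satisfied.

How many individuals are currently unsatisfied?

7

Row 1: (1,2)+ 2/2 ✓ · (1,3)+ 2/2 ✓ · (1,4)+ 3/3 ✓ · (1,5)+ 3/3 ✓ · (1,6)+ 2/2 ✓
Row 2: (2,1)+ 2/2 ✓ · (2,2)+ 2/3 ✓ · (2,4)+ 3/3 ✓ · (2,5)+ 3/3 ✓ · (2,6)+ 2/2 ✓
Row 3: (3,1)+ 1/2 ✗ · (3,2)# 0/4 ✗ · (3,3)+ 2/3 ✓ · (3,4)+ 3/3 ✓
Row 4: (4,2)+ 2/3 ✓ · (4,3)+ 4/4 ✓ · (4,4)+ 3/3 ✓
Row 5: (5,1)+ 1/2 ✗ · (5,2)+ 4/4 ✓ · (5,3)+ 4/4 ✓ · (5,4)+ 4/4 ✓ · (5,5)+ 3/3 ✓ · (5,6)+ 2/2 ✓
Row 6: (6,1)# 0/3 ✗ · (6,2)+ 3/4 ✓ · (6,3)+ 4/4 ✓ · (6,4)+ 3/3 ✓ · (6,5)+ 3/4 ✓ · (6,6)+ 3/3 ✓
Row 7: (7,1)+ 1/2 ✗ · (7,2)+ 3/3 ✓ · (7,3)+ 2/2 ✓ · (7,5)# 0/2 ✗ · (7,6)+ 1/2 ✗
Unsatisfied: (3,1), (3,2), (5,1), (6,1), (7,1), (7,5), (7,6) — 7 in total.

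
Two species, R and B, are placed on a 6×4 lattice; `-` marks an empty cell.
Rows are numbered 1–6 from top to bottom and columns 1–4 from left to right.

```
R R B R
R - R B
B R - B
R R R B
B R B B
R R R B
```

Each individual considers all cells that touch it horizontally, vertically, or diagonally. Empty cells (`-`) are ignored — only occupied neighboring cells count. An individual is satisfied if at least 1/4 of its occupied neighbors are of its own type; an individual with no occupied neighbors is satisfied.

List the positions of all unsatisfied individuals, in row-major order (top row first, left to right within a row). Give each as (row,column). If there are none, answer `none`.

(3,1), (5,1)

Row 1: (1,1)R 2/2 satisfied · (1,2)R 3/4 satisfied · (1,3)B 1/4 satisfied · (1,4)R 1/3 satisfied
Row 2: (2,1)R 3/4 satisfied · (2,3)R 3/6 satisfied · (2,4)B 2/4 satisfied
Row 3: (3,1)B 0/4 not · (3,2)R 5/6 satisfied · (3,4)B 2/4 satisfied
Row 4: (4,1)R 3/5 satisfied · (4,2)R 4/7 satisfied · (4,3)R 3/7 satisfied · (4,4)B 3/4 satisfied
Row 5: (5,1)B 0/5 not · (5,2)R 6/8 satisfied · (5,3)B 3/8 satisfied · (5,4)B 3/5 satisfied
Row 6: (6,1)R 2/3 satisfied · (6,2)R 3/5 satisfied · (6,3)R 2/5 satisfied · (6,4)B 2/3 satisfied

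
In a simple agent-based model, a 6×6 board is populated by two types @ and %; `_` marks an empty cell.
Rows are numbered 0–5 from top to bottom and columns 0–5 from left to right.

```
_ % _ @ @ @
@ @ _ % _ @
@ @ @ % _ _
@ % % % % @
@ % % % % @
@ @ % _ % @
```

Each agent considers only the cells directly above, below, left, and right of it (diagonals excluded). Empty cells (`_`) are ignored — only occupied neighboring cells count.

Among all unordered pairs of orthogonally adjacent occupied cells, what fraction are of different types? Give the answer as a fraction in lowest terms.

Scan each occupied cell's neighbors to the right and below so each pair is counted once.
Row 0: %(0,1)–@(1,1)≠ @(0,3)–@(0,4)= @(0,3)–%(1,3)≠ @(0,4)–@(0,5)= @(0,5)–@(1,5)=  → 2/5 unlike.
Row 1: @(1,0)–@(1,1)= @(1,0)–@(2,0)= @(1,1)–@(2,1)= %(1,3)–%(2,3)=  → 0/4 unlike.
Row 2: @(2,0)–@(2,1)= @(2,0)–@(3,0)= @(2,1)–@(2,2)= @(2,1)–%(3,1)≠ @(2,2)–%(2,3)≠ @(2,2)–%(3,2)≠ %(2,3)–%(3,3)=  → 3/7 unlike.
Row 3: @(3,0)–%(3,1)≠ @(3,0)–@(4,0)= %(3,1)–%(3,2)= %(3,1)–%(4,1)= %(3,2)–%(3,3)= %(3,2)–%(4,2)= %(3,3)–%(3,4)= %(3,3)–%(4,3)= %(3,4)–@(3,5)≠ %(3,4)–%(4,4)= @(3,5)–@(4,5)=  → 2/11 unlike.
Row 4: @(4,0)–%(4,1)≠ @(4,0)–@(5,0)= %(4,1)–%(4,2)= %(4,1)–@(5,1)≠ %(4,2)–%(4,3)= %(4,2)–%(5,2)= %(4,3)–%(4,4)= %(4,4)–@(4,5)≠ %(4,4)–%(5,4)= @(4,5)–@(5,5)=  → 3/10 unlike.
Row 5: @(5,0)–@(5,1)= @(5,1)–%(5,2)≠ %(5,4)–@(5,5)≠  → 2/3 unlike.
Total adjacent occupied pairs: 40; unlike-type pairs: 12.
12/40 reduces to 3/10.

3/10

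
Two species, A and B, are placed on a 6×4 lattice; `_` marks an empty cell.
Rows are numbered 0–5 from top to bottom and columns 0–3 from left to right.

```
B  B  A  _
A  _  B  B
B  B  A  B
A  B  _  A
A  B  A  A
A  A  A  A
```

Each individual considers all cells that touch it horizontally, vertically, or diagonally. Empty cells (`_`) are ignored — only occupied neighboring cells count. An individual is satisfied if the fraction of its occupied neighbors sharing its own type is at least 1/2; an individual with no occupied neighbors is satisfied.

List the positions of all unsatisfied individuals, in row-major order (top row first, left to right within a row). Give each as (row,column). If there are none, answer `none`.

(0,2), (1,0), (2,2), (3,0), (3,1), (4,1)

(0,0)B 1/2 ✓
(0,1)B 2/4 ✓
(0,2)A 0/3 ✗
(1,0)A 0/4 ✗
(1,2)B 4/6 ✓
(1,3)B 2/4 ✓
(2,0)B 2/4 ✓
(2,1)B 3/6 ✓
(2,2)A 1/6 ✗
(2,3)B 2/4 ✓
(3,0)A 1/5 ✗
(3,1)B 3/7 ✗
(3,3)A 3/4 ✓
(4,0)A 3/5 ✓
(4,1)B 1/7 ✗
(4,2)A 5/7 ✓
(4,3)A 4/4 ✓
(5,0)A 2/3 ✓
(5,1)A 4/5 ✓
(5,2)A 4/5 ✓
(5,3)A 3/3 ✓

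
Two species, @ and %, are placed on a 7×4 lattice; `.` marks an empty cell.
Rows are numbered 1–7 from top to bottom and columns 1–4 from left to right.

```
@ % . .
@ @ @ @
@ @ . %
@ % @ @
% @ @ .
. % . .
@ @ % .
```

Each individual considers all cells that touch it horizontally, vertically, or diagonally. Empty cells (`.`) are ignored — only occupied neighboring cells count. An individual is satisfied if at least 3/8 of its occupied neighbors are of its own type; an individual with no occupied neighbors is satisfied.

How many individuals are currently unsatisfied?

(1,1)@ 2/3 ok
(1,2)% 0/4 unhappy
(2,1)@ 4/5 ok
(2,2)@ 5/6 ok
(2,3)@ 3/5 ok
(2,4)@ 1/2 ok
(3,1)@ 4/5 ok
(3,2)@ 6/7 ok
(3,4)% 0/4 unhappy
(4,1)@ 3/5 ok
(4,2)% 1/7 unhappy
(4,3)@ 4/6 ok
(4,4)@ 2/3 ok
(5,1)% 2/4 ok
(5,2)@ 3/6 ok
(5,3)@ 3/5 ok
(6,2)% 2/6 unhappy
(7,1)@ 1/2 ok
(7,2)@ 1/3 unhappy
(7,3)% 1/2 ok
Unsatisfied: (1,2), (3,4), (4,2), (6,2), (7,2) — 5 in total.

5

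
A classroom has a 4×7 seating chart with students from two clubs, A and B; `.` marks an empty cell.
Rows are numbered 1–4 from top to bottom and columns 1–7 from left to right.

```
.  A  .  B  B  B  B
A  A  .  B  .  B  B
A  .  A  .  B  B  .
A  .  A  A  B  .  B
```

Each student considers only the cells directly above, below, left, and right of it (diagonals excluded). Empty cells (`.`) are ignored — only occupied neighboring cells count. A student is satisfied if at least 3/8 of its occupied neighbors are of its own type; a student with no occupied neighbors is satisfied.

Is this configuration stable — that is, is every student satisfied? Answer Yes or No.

Row 1: (1,2)A 1/1 ok · (1,4)B 2/2 ok · (1,5)B 2/2 ok · (1,6)B 3/3 ok · (1,7)B 2/2 ok
Row 2: (2,1)A 2/2 ok · (2,2)A 2/2 ok · (2,4)B 1/1 ok · (2,6)B 3/3 ok · (2,7)B 2/2 ok
Row 3: (3,1)A 2/2 ok · (3,3)A 1/1 ok · (3,5)B 2/2 ok · (3,6)B 2/2 ok
Row 4: (4,1)A 1/1 ok · (4,3)A 2/2 ok · (4,4)A 1/2 ok · (4,5)B 1/2 ok · (4,7)B 0/0 ok
All meet the threshold, so the configuration is stable.

Yes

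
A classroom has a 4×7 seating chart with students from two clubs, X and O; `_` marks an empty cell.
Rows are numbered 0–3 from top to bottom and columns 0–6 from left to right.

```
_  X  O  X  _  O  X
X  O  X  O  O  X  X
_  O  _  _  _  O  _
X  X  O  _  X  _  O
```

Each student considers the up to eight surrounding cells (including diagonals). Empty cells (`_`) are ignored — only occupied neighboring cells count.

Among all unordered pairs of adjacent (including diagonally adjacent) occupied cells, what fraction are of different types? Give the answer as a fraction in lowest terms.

7/12

Scan each occupied cell's neighbors to the right and below (and the two forward diagonals) so each pair is counted once.
From row 0: 9 unlike of 17 pairs (running 9/17).
From row 1: 8 unlike of 12 pairs (running 17/29).
From row 2: 3 unlike of 5 pairs (running 20/34).
From row 3: 1 unlike of 2 pairs (running 21/36).
Total adjacent occupied pairs: 36; unlike-type pairs: 21.
21/36 reduces to 7/12.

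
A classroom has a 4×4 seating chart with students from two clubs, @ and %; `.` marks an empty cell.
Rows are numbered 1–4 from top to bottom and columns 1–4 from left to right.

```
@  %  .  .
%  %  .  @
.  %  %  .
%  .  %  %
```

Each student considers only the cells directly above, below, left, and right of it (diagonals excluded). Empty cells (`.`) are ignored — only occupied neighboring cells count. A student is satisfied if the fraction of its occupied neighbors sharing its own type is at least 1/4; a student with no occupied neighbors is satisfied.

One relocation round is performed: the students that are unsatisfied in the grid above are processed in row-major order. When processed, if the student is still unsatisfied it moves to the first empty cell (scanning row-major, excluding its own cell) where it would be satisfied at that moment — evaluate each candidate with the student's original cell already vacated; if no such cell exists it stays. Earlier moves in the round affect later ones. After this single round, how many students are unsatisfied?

0

Initially unsatisfied (in order): (1,1).
  (1,1) → (1,4).
Resulting grid:
. % . @
% % . @
. % % .
% . % %
All satisfied now.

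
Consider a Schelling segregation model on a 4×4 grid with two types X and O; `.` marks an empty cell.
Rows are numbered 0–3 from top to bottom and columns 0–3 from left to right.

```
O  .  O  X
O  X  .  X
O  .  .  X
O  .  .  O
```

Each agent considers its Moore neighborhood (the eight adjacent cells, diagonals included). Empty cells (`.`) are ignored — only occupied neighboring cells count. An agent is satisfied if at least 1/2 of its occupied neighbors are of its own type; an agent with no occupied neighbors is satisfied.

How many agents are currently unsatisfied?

(0,0)O 1/2 ✓
(0,2)O 0/3 ✗
(0,3)X 1/2 ✓
(1,0)O 2/3 ✓
(1,1)X 0/4 ✗
(1,3)X 2/3 ✓
(2,0)O 2/3 ✓
(2,3)X 1/2 ✓
(3,0)O 1/1 ✓
(3,3)O 0/1 ✗
Unsatisfied: (0,2), (1,1), (3,3) — 3 in total.

3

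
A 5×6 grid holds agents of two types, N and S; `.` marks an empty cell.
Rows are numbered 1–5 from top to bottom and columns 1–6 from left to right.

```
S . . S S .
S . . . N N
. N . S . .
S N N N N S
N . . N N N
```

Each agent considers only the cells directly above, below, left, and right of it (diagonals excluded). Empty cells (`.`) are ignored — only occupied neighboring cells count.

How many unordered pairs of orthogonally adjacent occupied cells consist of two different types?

6

Scan each occupied cell's neighbors to the right and below so each pair is counted once.
Row 1: S(1,1)–S(2,1)= S(1,4)–S(1,5)= S(1,5)–N(2,5)≠  → 1/3 unlike.
Row 2: N(2,5)–N(2,6)=  → 0/1 unlike.
Row 3: N(3,2)–N(4,2)= S(3,4)–N(4,4)≠  → 1/2 unlike.
Row 4: S(4,1)–N(4,2)≠ S(4,1)–N(5,1)≠ N(4,2)–N(4,3)= N(4,3)–N(4,4)= N(4,4)–N(4,5)= N(4,4)–N(5,4)= N(4,5)–S(4,6)≠ N(4,5)–N(5,5)= S(4,6)–N(5,6)≠  → 4/9 unlike.
Row 5: N(5,4)–N(5,5)= N(5,5)–N(5,6)=  → 0/2 unlike.
Total adjacent occupied pairs: 17; unlike-type pairs: 6.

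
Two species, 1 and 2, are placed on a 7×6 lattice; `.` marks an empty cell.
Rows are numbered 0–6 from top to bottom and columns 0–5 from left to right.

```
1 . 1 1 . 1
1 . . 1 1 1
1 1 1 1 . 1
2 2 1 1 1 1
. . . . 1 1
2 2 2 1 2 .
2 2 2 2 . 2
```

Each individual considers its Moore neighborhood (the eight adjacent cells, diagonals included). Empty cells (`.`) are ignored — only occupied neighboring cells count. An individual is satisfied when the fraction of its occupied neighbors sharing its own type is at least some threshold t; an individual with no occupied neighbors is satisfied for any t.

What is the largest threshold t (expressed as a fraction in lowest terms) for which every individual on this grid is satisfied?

(0,0)1 1/1
(0,2)1 2/2
(0,3)1 3/3
(0,5)1 2/2
(1,0)1 3/3
(1,3)1 5/5
(1,4)1 6/6
(1,5)1 3/3
(2,0)1 2/4
(2,1)1 4/6
(2,2)1 5/6
(2,3)1 6/6
(2,5)1 4/4
(3,0)2 1/3
(3,1)2 1/5
(3,2)1 4/5
(3,3)1 5/5
(3,4)1 6/6
(3,5)1 4/4
(4,4)1 5/6
(4,5)1 3/4
(5,0)2 3/3
(5,1)2 5/5
(5,2)2 4/5
(5,3)1 1/5
(5,4)2 2/5
(6,0)2 3/3
(6,1)2 5/5
(6,2)2 4/5
(6,3)2 3/4
(6,5)2 1/1
The smallest same-type fraction is 1/5 at (3,1), which reduces to 1/5. Any threshold above that leaves this individual unsatisfied.

1/5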